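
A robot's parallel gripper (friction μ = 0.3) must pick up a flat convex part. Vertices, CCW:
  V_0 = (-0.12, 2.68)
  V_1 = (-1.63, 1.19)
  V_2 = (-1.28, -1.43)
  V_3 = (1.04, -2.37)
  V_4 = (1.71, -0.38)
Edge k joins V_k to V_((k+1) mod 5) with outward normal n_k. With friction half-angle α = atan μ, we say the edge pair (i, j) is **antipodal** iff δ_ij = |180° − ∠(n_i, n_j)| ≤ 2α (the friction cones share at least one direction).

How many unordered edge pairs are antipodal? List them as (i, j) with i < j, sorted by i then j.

count = 3; pairs: (0,3), (1,3), (1,4)

α = atan 0.3 = 16.70°;  2α = 33.40°
n_0 = (-0.7024, +0.7118)
n_1 = (-0.9912, -0.1324)
n_2 = (-0.3755, -0.9268)
n_3 = (+0.9477, -0.3191)
n_4 = (+0.8582, +0.5133)
  (0,1): δ = 127.01°  ·
  (0,2): δ = 66.67°  ·
  (0,3): δ = 26.77°  ✓
  (0,4): δ = 76.26°  ·
  (1,2): δ = 119.67°  ·
  (1,3): δ = 26.22°  ✓
  (1,4): δ = 23.27°  ✓
  (2,3): δ = 86.55°  ·
  (2,4): δ = 37.06°  ·
  (3,4): δ = 130.51°  ·
antipodal pairs: 3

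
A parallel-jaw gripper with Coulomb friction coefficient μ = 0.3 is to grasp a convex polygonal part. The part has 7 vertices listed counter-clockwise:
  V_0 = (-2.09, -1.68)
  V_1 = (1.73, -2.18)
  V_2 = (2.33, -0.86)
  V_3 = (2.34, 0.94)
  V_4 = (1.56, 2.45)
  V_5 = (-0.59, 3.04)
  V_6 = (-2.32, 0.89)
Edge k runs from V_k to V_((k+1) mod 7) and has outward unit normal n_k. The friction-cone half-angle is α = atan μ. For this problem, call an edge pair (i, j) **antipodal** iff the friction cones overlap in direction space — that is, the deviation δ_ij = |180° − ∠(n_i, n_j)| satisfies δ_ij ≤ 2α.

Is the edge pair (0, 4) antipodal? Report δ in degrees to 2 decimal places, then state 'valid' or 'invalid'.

δ = 7.89°, valid

α = atan 0.3 = 16.70°;  2α = 33.40°
edge 0: e_0 = (+3.82, -0.50);  n_0 = (-0.1298, -0.9915)
edge 4: e_4 = (-2.15, +0.59);  n_4 = (+0.2646, +0.9643)
∠(n_0, n_4) = 172.11°
δ = |180° − 172.11°| = 7.89°
7.89° ≤ 2α = 33.40°  →  valid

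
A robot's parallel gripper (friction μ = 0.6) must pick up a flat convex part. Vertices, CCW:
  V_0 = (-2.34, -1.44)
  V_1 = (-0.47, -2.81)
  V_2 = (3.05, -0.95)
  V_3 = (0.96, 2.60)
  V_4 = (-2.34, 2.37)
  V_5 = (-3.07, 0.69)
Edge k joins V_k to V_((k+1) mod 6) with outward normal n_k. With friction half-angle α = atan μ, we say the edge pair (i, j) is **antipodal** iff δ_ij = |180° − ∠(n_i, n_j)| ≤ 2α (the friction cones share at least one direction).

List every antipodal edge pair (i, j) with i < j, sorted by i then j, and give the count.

α = atan 0.6 = 30.96°;  2α = 61.93°
n_0 = (-0.5910, -0.8067)
n_1 = (+0.4672, -0.8842)
n_2 = (+0.8617, +0.5073)
n_3 = (-0.0695, +0.9976)
n_4 = (-0.9172, +0.3985)
n_5 = (-0.9460, -0.3242)
  (0,1): δ = 115.92°  ·
  (0,2): δ = 23.29°  ✓
  (0,3): δ = 40.21°  ✓
  (0,4): δ = 102.74°  ·
  (0,5): δ = 145.15°  ·
  (1,2): δ = 87.37°  ·
  (1,3): δ = 23.87°  ✓
  (1,4): δ = 38.66°  ✓
  (1,5): δ = 81.07°  ·
  (2,3): δ = 116.50°  ·
  (2,4): δ = 53.97°  ✓
  (2,5): δ = 11.57°  ✓
  (3,4): δ = 117.47°  ·
  (3,5): δ = 75.07°  ·
  (4,5): δ = 137.60°  ·
antipodal pairs: 6

count = 6; pairs: (0,2), (0,3), (1,3), (1,4), (2,4), (2,5)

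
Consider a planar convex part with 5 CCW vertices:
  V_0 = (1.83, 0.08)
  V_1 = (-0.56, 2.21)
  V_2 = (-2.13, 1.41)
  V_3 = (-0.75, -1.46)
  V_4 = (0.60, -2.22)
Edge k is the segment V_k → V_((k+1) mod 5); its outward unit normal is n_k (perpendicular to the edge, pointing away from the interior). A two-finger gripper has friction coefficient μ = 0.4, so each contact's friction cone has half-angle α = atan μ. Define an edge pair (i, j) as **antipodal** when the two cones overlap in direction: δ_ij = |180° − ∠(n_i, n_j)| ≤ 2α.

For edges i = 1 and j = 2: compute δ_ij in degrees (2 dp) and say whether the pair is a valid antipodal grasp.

δ = 91.32°, invalid

α = atan 0.4 = 21.80°;  2α = 43.60°
edge 1: e_1 = (-1.57, -0.80);  n_1 = (-0.4540, +0.8910)
edge 2: e_2 = (+1.38, -2.87);  n_2 = (-0.9012, -0.4333)
∠(n_1, n_2) = 88.68°
δ = |180° − 88.68°| = 91.32°
91.32° > 2α = 43.60°  →  invalid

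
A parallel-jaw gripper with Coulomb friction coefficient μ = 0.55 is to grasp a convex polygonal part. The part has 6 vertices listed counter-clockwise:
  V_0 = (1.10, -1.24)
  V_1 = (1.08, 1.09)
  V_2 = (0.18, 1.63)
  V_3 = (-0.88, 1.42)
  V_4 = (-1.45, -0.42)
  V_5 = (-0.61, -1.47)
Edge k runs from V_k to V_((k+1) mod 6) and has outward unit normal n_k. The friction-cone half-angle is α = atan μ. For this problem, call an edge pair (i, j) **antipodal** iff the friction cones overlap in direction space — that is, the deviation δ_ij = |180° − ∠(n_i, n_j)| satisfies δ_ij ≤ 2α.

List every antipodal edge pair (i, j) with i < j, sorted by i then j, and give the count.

count = 5; pairs: (0,3), (0,4), (1,4), (1,5), (2,5)

α = atan 0.55 = 28.81°;  2α = 57.62°
n_0 = (+1.0000, +0.0086)
n_1 = (+0.5145, +0.8575)
n_2 = (-0.1943, +0.9809)
n_3 = (-0.9552, +0.2959)
n_4 = (-0.7809, -0.6247)
n_5 = (+0.1333, -0.9911)
  (0,1): δ = 121.46°  ·
  (0,2): δ = 79.29°  ·
  (0,3): δ = 17.70°  ✓
  (0,4): δ = 38.17°  ✓
  (0,5): δ = 97.17°  ·
  (1,2): δ = 137.83°  ·
  (1,3): δ = 76.25°  ·
  (1,4): δ = 20.38°  ✓
  (1,5): δ = 38.62°  ✓
  (2,3): δ = 118.42°  ·
  (2,4): δ = 62.55°  ·
  (2,5): δ = 3.55°  ✓
  (3,4): δ = 124.13°  ·
  (3,5): δ = 65.13°  ·
  (4,5): δ = 121.00°  ·
antipodal pairs: 5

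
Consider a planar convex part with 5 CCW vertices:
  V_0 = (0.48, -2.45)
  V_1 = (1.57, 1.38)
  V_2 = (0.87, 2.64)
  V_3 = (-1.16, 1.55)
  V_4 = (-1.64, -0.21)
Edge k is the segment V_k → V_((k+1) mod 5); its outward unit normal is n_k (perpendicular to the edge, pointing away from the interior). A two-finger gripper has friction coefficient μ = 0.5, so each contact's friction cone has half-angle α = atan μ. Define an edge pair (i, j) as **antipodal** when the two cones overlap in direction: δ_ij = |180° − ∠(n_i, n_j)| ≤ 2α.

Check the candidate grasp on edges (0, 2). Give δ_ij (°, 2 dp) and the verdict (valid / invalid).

α = atan 0.5 = 26.57°;  2α = 53.13°
edge 0: e_0 = (+1.09, +3.83);  n_0 = (+0.9618, -0.2737)
edge 2: e_2 = (-2.03, -1.09);  n_2 = (-0.4731, +0.8810)
∠(n_0, n_2) = 134.12°
δ = |180° − 134.12°| = 45.88°
45.88° ≤ 2α = 53.13°  →  valid

δ = 45.88°, valid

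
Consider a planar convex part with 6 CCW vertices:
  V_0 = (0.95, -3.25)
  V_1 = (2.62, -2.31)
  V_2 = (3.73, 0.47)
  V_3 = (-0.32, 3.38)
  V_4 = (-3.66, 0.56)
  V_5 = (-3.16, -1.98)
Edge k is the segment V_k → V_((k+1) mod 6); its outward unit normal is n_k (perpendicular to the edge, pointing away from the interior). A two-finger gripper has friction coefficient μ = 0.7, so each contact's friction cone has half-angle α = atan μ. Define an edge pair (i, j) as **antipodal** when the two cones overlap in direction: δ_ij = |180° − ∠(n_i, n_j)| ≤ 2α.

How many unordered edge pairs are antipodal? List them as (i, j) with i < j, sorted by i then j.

count = 7; pairs: (0,2), (0,3), (1,3), (1,4), (2,4), (2,5), (3,5)

α = atan 0.7 = 34.99°;  2α = 69.98°
n_0 = (+0.4905, -0.8714)
n_1 = (+0.9287, -0.3708)
n_2 = (+0.5835, +0.8121)
n_3 = (-0.6451, +0.7641)
n_4 = (-0.9812, -0.1931)
n_5 = (-0.2952, -0.9554)
  (0,1): δ = 141.14°  ·
  (0,2): δ = 65.07°  ✓
  (0,3): δ = 10.80°  ✓
  (0,4): δ = 71.76°  ·
  (0,5): δ = 133.45°  ·
  (1,2): δ = 103.93°  ·
  (1,3): δ = 28.06°  ✓
  (1,4): δ = 32.90°  ✓
  (1,5): δ = 94.59°  ·
  (2,3): δ = 104.13°  ·
  (2,4): δ = 43.17°  ✓
  (2,5): δ = 18.53°  ✓
  (3,4): δ = 119.04°  ·
  (3,5): δ = 57.35°  ✓
  (4,5): δ = 118.31°  ·
antipodal pairs: 7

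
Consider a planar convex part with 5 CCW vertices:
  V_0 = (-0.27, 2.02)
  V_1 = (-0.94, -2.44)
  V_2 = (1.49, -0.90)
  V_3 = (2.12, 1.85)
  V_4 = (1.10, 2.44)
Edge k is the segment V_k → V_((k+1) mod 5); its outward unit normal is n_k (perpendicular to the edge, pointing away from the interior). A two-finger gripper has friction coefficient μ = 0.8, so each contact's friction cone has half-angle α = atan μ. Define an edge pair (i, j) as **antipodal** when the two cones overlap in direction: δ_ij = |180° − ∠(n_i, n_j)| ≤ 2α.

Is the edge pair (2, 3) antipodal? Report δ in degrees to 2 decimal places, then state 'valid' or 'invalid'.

δ = 107.14°, invalid

α = atan 0.8 = 38.66°;  2α = 77.32°
edge 2: e_2 = (+0.63, +2.75);  n_2 = (+0.9747, -0.2233)
edge 3: e_3 = (-1.02, +0.59);  n_3 = (+0.5007, +0.8656)
∠(n_2, n_3) = 72.86°
δ = |180° − 72.86°| = 107.14°
107.14° > 2α = 77.32°  →  invalid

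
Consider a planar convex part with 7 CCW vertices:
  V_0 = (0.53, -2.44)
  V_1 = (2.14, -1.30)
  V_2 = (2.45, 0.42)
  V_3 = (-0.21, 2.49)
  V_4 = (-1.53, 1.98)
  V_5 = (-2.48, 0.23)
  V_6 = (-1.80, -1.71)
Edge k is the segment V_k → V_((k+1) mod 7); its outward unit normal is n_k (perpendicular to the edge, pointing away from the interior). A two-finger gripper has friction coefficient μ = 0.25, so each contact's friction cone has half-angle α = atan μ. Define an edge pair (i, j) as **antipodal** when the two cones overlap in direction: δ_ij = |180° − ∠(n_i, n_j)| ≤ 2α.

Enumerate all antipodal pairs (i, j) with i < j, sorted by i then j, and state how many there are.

count = 4; pairs: (0,3), (0,4), (1,4), (2,6)

α = atan 0.25 = 14.04°;  2α = 28.07°
n_0 = (+0.5779, -0.8161)
n_1 = (+0.9841, -0.1774)
n_2 = (+0.6141, +0.7892)
n_3 = (-0.3604, +0.9328)
n_4 = (-0.8789, +0.4771)
n_5 = (-0.9437, -0.3308)
n_6 = (-0.2990, -0.9543)
  (0,1): δ = 135.52°  ·
  (0,2): δ = 73.19°  ·
  (0,3): δ = 14.18°  ✓
  (0,4): δ = 26.20°  ✓
  (0,5): δ = 74.02°  ·
  (0,6): δ = 127.30°  ·
  (1,2): δ = 117.67°  ·
  (1,3): δ = 58.66°  ·
  (1,4): δ = 18.28°  ✓
  (1,5): δ = 29.53°  ·
  (1,6): δ = 82.82°  ·
  (2,3): δ = 120.99°  ·
  (2,4): δ = 80.61°  ·
  (2,5): δ = 32.79°  ·
  (2,6): δ = 20.49°  ✓
  (3,4): δ = 139.62°  ·
  (3,5): δ = 91.81°  ·
  (3,6): δ = 38.52°  ·
  (4,5): δ = 132.19°  ·
  (4,6): δ = 78.90°  ·
  (5,6): δ = 126.71°  ·
antipodal pairs: 4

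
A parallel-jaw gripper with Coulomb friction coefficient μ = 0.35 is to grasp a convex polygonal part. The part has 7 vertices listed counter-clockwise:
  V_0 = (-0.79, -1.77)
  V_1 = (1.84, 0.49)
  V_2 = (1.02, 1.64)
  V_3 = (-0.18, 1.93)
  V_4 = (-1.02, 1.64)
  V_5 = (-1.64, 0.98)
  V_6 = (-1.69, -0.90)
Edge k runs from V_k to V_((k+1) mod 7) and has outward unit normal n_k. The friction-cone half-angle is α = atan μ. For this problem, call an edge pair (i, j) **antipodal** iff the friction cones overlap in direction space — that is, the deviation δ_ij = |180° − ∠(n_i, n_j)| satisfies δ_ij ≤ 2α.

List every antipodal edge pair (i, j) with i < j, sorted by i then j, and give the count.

count = 5; pairs: (0,3), (0,4), (1,5), (1,6), (2,6)

α = atan 0.35 = 19.29°;  2α = 38.58°
n_0 = (+0.6517, -0.7584)
n_1 = (+0.8142, +0.5806)
n_2 = (+0.2349, +0.9720)
n_3 = (-0.3263, +0.9453)
n_4 = (-0.7288, +0.6847)
n_5 = (-0.9996, +0.0266)
n_6 = (-0.6950, -0.7190)
  (0,1): δ = 95.18°  ·
  (0,2): δ = 54.26°  ·
  (0,3): δ = 21.63°  ✓
  (0,4): δ = 6.12°  ✓
  (0,5): δ = 47.80°  ·
  (0,6): δ = 95.30°  ·
  (1,2): δ = 139.08°  ·
  (1,3): δ = 106.44°  ·
  (1,4): δ = 78.70°  ·
  (1,5): δ = 37.01°  ✓
  (1,6): δ = 10.48°  ✓
  (2,3): δ = 147.37°  ·
  (2,4): δ = 119.62°  ·
  (2,5): δ = 77.94°  ·
  (2,6): δ = 30.44°  ✓
  (3,4): δ = 152.26°  ·
  (3,5): δ = 110.57°  ·
  (3,6): δ = 63.08°  ·
  (4,5): δ = 138.31°  ·
  (4,6): δ = 90.82°  ·
  (5,6): δ = 132.51°  ·
antipodal pairs: 5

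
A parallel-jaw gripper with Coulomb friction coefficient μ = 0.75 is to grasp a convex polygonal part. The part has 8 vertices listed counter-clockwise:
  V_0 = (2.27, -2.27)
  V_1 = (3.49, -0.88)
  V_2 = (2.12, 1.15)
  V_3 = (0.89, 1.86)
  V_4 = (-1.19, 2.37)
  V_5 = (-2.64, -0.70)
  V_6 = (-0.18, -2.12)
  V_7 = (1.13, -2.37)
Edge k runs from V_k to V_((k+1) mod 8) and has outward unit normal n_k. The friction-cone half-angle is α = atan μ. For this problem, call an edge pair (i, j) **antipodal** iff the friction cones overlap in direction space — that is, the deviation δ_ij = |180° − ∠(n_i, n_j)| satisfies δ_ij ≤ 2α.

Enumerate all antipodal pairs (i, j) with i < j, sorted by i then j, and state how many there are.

count = 13; pairs: (0,3), (0,4), (1,4), (1,5), (1,6), (1,7), (2,5), (2,6), (2,7), (3,5), (3,6), (3,7), (4,7)

α = atan 0.75 = 36.87°;  2α = 73.74°
n_0 = (+0.7516, -0.6597)
n_1 = (+0.8289, +0.5594)
n_2 = (+0.4999, +0.8661)
n_3 = (+0.2381, +0.9712)
n_4 = (-0.9042, +0.4271)
n_5 = (-0.4999, -0.8661)
n_6 = (-0.1875, -0.9823)
n_7 = (+0.0874, -0.9962)
  (0,1): δ = 104.71°  ·
  (0,2): δ = 78.72°  ·
  (0,3): δ = 62.50°  ✓
  (0,4): δ = 15.99°  ✓
  (0,5): δ = 101.28°  ·
  (0,6): δ = 120.47°  ·
  (0,7): δ = 136.29°  ·
  (1,2): δ = 154.01°  ·
  (1,3): δ = 137.79°  ·
  (1,4): δ = 59.30°  ✓
  (1,5): δ = 25.99°  ✓
  (1,6): δ = 45.18°  ✓
  (1,7): δ = 61.00°  ✓
  (2,3): δ = 163.78°  ·
  (2,4): δ = 85.29°  ·
  (2,5): δ = 0.00°  ✓
  (2,6): δ = 19.19°  ✓
  (2,7): δ = 35.01°  ✓
  (3,4): δ = 101.51°  ·
  (3,5): δ = 16.22°  ✓
  (3,6): δ = 2.97°  ✓
  (3,7): δ = 18.79°  ✓
  (4,5): δ = 94.71°  ·
  (4,6): δ = 75.52°  ·
  (4,7): δ = 59.70°  ✓
  (5,6): δ = 160.81°  ·
  (5,7): δ = 144.99°  ·
  (6,7): δ = 164.18°  ·
antipodal pairs: 13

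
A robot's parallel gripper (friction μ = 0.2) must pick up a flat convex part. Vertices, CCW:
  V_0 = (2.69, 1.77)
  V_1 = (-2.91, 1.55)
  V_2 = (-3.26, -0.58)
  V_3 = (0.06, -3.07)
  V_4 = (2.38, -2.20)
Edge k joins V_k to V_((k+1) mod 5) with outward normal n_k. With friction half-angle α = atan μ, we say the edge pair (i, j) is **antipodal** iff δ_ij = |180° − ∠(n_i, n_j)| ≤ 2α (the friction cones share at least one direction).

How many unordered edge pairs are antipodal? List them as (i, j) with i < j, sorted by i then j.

count = 2; pairs: (0,3), (1,4)

α = atan 0.2 = 11.31°;  2α = 22.62°
n_0 = (-0.0393, +0.9992)
n_1 = (-0.9868, +0.1621)
n_2 = (-0.6000, -0.8000)
n_3 = (+0.3511, -0.9363)
n_4 = (+0.9970, -0.0778)
  (0,1): δ = 101.58°  ·
  (0,2): δ = 39.12°  ·
  (0,3): δ = 18.31°  ✓
  (0,4): δ = 83.29°  ·
  (1,2): δ = 117.54°  ·
  (1,3): δ = 60.11°  ·
  (1,4): δ = 4.87°  ✓
  (2,3): δ = 122.57°  ·
  (2,4): δ = 57.60°  ·
  (3,4): δ = 115.02°  ·
antipodal pairs: 2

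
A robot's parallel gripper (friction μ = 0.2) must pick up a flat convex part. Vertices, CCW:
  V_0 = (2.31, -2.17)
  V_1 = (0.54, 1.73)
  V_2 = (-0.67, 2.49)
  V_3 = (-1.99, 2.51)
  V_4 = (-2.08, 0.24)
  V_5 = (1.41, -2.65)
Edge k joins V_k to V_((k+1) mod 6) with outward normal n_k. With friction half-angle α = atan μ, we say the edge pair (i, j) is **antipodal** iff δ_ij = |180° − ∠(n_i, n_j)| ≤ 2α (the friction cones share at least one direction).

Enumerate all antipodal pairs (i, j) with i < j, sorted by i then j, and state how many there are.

α = atan 0.2 = 11.31°;  2α = 22.62°
n_0 = (+0.9106, +0.4133)
n_1 = (+0.5319, +0.8468)
n_2 = (+0.0151, +0.9999)
n_3 = (-0.9992, +0.0396)
n_4 = (-0.6378, -0.7702)
n_5 = (+0.4706, -0.8824)
  (0,1): δ = 146.54°  ·
  (0,2): δ = 115.28°  ·
  (0,3): δ = 26.68°  ·
  (0,4): δ = 25.96°  ·
  (0,5): δ = 93.66°  ·
  (1,2): δ = 148.74°  ·
  (1,3): δ = 60.14°  ·
  (1,4): δ = 7.49°  ✓
  (1,5): δ = 60.21°  ·
  (2,3): δ = 91.40°  ·
  (2,4): δ = 38.76°  ·
  (2,5): δ = 28.94°  ·
  (3,4): δ = 127.36°  ·
  (3,5): δ = 59.66°  ·
  (4,5): δ = 112.30°  ·
antipodal pairs: 1

count = 1; pairs: (1,4)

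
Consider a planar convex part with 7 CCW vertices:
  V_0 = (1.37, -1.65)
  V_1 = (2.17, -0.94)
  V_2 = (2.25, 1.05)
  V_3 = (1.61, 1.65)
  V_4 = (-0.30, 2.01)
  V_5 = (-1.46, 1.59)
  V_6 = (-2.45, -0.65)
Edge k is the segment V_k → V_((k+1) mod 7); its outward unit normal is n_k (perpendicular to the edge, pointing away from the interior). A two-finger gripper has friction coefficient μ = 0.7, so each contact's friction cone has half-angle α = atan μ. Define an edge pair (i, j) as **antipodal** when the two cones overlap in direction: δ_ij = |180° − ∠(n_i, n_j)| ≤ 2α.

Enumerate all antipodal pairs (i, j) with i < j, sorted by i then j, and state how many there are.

count = 8; pairs: (0,3), (0,4), (0,5), (1,4), (1,5), (2,6), (3,6), (4,6)

α = atan 0.7 = 34.99°;  2α = 69.98°
n_0 = (+0.6638, -0.7479)
n_1 = (+0.9992, -0.0402)
n_2 = (+0.6839, +0.7295)
n_3 = (+0.1852, +0.9827)
n_4 = (-0.3404, +0.9403)
n_5 = (-0.9147, +0.4042)
n_6 = (-0.2532, -0.9674)
  (0,1): δ = 133.89°  ·
  (0,2): δ = 84.74°  ·
  (0,3): δ = 52.26°  ✓
  (0,4): δ = 21.69°  ✓
  (0,5): δ = 24.57°  ✓
  (0,6): δ = 123.74°  ·
  (1,2): δ = 130.85°  ·
  (1,3): δ = 98.37°  ·
  (1,4): δ = 67.79°  ✓
  (1,5): δ = 21.54°  ✓
  (1,6): δ = 77.63°  ·
  (2,3): δ = 147.52°  ·
  (2,4): δ = 116.94°  ·
  (2,5): δ = 70.69°  ·
  (2,6): δ = 28.48°  ✓
  (3,4): δ = 149.42°  ·
  (3,5): δ = 103.17°  ·
  (3,6): δ = 4.00°  ✓
  (4,5): δ = 133.75°  ·
  (4,6): δ = 34.57°  ✓
  (5,6): δ = 80.83°  ·
antipodal pairs: 8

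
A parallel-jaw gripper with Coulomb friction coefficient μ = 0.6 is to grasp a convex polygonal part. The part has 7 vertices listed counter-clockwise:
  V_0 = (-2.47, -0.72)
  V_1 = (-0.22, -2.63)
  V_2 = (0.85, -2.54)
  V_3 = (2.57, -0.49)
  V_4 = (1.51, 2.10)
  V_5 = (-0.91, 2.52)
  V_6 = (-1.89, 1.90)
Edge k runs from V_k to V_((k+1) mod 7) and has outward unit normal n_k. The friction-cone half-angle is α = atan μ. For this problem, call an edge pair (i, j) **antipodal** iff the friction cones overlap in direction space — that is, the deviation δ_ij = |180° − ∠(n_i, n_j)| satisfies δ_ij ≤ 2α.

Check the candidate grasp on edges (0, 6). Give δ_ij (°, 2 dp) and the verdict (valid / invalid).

δ = 117.85°, invalid

α = atan 0.6 = 30.96°;  2α = 61.93°
edge 0: e_0 = (+2.25, -1.91);  n_0 = (-0.6472, -0.7624)
edge 6: e_6 = (-0.58, -2.62);  n_6 = (-0.9764, +0.2161)
∠(n_0, n_6) = 62.15°
δ = |180° − 62.15°| = 117.85°
117.85° > 2α = 61.93°  →  invalid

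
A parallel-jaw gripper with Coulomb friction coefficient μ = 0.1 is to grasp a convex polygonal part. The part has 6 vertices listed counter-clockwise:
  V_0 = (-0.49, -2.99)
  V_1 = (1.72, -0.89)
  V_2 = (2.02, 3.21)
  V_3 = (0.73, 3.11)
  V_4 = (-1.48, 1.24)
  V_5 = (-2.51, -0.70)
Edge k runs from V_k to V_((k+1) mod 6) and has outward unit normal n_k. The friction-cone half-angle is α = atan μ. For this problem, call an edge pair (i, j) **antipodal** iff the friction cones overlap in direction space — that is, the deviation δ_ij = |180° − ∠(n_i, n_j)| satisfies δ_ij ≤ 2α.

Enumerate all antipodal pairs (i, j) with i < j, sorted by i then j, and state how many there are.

count = 1; pairs: (0,3)

α = atan 0.1 = 5.71°;  2α = 11.42°
n_0 = (+0.6888, -0.7249)
n_1 = (+0.9973, -0.0730)
n_2 = (-0.0773, +0.9970)
n_3 = (-0.6459, +0.7634)
n_4 = (-0.8832, +0.4689)
n_5 = (-0.7499, -0.6615)
  (0,1): δ = 137.72°  ·
  (0,2): δ = 39.11°  ·
  (0,3): δ = 3.30°  ✓
  (0,4): δ = 18.50°  ·
  (0,5): δ = 87.88°  ·
  (1,2): δ = 81.38°  ·
  (1,3): δ = 45.58°  ·
  (1,4): δ = 23.78°  ·
  (1,5): δ = 45.60°  ·
  (2,3): δ = 144.20°  ·
  (2,4): δ = 122.40°  ·
  (2,5): δ = 53.02°  ·
  (3,4): δ = 158.20°  ·
  (3,5): δ = 88.82°  ·
  (4,5): δ = 110.62°  ·
antipodal pairs: 1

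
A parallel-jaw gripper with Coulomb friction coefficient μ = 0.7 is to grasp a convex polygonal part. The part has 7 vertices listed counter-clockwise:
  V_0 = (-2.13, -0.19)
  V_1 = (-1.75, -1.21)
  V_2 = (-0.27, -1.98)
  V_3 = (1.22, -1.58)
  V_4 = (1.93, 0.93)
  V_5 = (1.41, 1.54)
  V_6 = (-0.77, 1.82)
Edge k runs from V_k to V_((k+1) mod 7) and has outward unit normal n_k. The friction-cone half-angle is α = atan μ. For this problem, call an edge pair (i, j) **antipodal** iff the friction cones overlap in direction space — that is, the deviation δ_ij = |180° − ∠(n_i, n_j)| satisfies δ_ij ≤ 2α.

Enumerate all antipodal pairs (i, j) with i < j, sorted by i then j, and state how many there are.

count = 9; pairs: (0,3), (0,4), (0,5), (1,4), (1,5), (2,4), (2,5), (2,6), (3,6)

α = atan 0.7 = 34.99°;  2α = 69.98°
n_0 = (-0.9371, -0.3491)
n_1 = (-0.4615, -0.8871)
n_2 = (+0.2593, -0.9658)
n_3 = (+0.9622, -0.2722)
n_4 = (+0.7610, +0.6487)
n_5 = (+0.1274, +0.9919)
n_6 = (-0.8282, +0.5604)
  (0,1): δ = 137.92°  ·
  (0,2): δ = 95.41°  ·
  (0,3): δ = 36.23°  ✓
  (0,4): δ = 20.01°  ✓
  (0,5): δ = 62.25°  ✓
  (0,6): δ = 125.48°  ·
  (1,2): δ = 137.49°  ·
  (1,3): δ = 78.31°  ·
  (1,4): δ = 22.07°  ✓
  (1,5): δ = 20.17°  ✓
  (1,6): δ = 83.40°  ·
  (2,3): δ = 120.82°  ·
  (2,4): δ = 64.58°  ✓
  (2,5): δ = 22.35°  ✓
  (2,6): δ = 40.89°  ✓
  (3,4): δ = 123.76°  ·
  (3,5): δ = 81.52°  ·
  (3,6): δ = 18.29°  ✓
  (4,5): δ = 137.77°  ·
  (4,6): δ = 74.53°  ·
  (5,6): δ = 116.76°  ·
antipodal pairs: 9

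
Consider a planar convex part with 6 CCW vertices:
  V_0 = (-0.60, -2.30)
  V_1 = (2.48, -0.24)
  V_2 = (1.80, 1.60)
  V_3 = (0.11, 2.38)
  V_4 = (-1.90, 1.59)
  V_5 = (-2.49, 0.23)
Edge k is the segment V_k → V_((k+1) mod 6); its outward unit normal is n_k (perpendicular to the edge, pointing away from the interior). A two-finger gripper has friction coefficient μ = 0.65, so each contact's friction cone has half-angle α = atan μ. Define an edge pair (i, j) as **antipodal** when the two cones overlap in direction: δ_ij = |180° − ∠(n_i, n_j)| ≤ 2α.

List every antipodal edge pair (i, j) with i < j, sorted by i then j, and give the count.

count = 6; pairs: (0,2), (0,3), (0,4), (1,4), (1,5), (2,5)

α = atan 0.65 = 33.02°;  2α = 66.05°
n_0 = (+0.5559, -0.8312)
n_1 = (+0.9380, +0.3467)
n_2 = (+0.4191, +0.9080)
n_3 = (-0.3658, +0.9307)
n_4 = (-0.9174, +0.3980)
n_5 = (-0.8011, -0.5985)
  (0,1): δ = 103.49°  ·
  (0,2): δ = 58.55°  ✓
  (0,3): δ = 12.32°  ✓
  (0,4): δ = 32.77°  ✓
  (0,5): δ = 92.99°  ·
  (1,2): δ = 135.06°  ·
  (1,3): δ = 88.83°  ·
  (1,4): δ = 43.73°  ✓
  (1,5): δ = 16.48°  ✓
  (2,3): δ = 133.77°  ·
  (2,4): δ = 88.68°  ·
  (2,5): δ = 28.46°  ✓
  (3,4): δ = 134.91°  ·
  (3,5): δ = 74.70°  ·
  (4,5): δ = 119.79°  ·
antipodal pairs: 6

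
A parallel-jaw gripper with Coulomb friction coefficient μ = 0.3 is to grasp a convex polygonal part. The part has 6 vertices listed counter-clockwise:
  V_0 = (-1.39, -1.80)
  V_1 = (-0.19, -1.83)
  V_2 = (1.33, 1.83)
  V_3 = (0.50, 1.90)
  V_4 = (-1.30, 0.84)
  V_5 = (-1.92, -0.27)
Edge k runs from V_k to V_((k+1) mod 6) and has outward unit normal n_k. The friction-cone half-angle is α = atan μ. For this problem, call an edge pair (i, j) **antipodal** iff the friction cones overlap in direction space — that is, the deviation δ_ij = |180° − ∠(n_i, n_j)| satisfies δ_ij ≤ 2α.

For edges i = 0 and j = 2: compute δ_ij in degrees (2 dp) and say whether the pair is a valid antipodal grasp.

δ = 3.39°, valid

α = atan 0.3 = 16.70°;  2α = 33.40°
edge 0: e_0 = (+1.20, -0.03);  n_0 = (-0.0250, -0.9997)
edge 2: e_2 = (-0.83, +0.07);  n_2 = (+0.0840, +0.9965)
∠(n_0, n_2) = 176.61°
δ = |180° − 176.61°| = 3.39°
3.39° ≤ 2α = 33.40°  →  valid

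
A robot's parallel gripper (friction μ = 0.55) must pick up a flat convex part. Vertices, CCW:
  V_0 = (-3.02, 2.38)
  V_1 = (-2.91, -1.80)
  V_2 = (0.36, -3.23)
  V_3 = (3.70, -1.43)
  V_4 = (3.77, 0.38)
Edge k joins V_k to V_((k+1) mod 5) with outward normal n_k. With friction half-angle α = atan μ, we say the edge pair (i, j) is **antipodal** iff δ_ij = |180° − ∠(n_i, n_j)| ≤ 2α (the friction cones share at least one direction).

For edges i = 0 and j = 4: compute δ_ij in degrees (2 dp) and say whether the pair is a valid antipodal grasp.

α = atan 0.55 = 28.81°;  2α = 57.62°
edge 0: e_0 = (+0.11, -4.18);  n_0 = (-0.9997, -0.0263)
edge 4: e_4 = (-6.79, +2.00);  n_4 = (+0.2825, +0.9593)
∠(n_0, n_4) = 107.92°
δ = |180° − 107.92°| = 72.08°
72.08° > 2α = 57.62°  →  invalid

δ = 72.08°, invalid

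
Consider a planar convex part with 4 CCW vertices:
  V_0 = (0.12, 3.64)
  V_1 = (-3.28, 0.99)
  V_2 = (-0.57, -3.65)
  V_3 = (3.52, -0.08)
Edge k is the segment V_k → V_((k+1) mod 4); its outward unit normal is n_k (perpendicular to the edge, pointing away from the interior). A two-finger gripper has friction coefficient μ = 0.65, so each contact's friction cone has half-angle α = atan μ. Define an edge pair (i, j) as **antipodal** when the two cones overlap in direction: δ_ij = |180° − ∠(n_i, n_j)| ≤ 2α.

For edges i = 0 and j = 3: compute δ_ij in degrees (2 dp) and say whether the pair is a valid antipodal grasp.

α = atan 0.65 = 33.02°;  2α = 66.05°
edge 0: e_0 = (-3.40, -2.65);  n_0 = (-0.6147, +0.7887)
edge 3: e_3 = (-3.40, +3.72);  n_3 = (+0.7381, +0.6746)
∠(n_0, n_3) = 85.51°
δ = |180° − 85.51°| = 94.49°
94.49° > 2α = 66.05°  →  invalid

δ = 94.49°, invalid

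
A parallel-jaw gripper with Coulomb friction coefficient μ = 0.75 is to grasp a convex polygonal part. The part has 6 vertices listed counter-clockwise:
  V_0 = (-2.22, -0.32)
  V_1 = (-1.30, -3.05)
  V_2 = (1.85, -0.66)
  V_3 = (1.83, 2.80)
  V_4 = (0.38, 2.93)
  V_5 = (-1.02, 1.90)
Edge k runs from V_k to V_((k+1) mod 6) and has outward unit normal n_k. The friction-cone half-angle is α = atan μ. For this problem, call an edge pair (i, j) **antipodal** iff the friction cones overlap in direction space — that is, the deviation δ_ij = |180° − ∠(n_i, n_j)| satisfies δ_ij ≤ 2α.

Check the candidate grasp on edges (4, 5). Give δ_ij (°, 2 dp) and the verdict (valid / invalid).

α = atan 0.75 = 36.87°;  2α = 73.74°
edge 4: e_4 = (-1.40, -1.03);  n_4 = (-0.5926, +0.8055)
edge 5: e_5 = (-1.20, -2.22);  n_5 = (-0.8797, +0.4755)
∠(n_4, n_5) = 25.26°
δ = |180° − 25.26°| = 154.74°
154.74° > 2α = 73.74°  →  invalid

δ = 154.74°, invalid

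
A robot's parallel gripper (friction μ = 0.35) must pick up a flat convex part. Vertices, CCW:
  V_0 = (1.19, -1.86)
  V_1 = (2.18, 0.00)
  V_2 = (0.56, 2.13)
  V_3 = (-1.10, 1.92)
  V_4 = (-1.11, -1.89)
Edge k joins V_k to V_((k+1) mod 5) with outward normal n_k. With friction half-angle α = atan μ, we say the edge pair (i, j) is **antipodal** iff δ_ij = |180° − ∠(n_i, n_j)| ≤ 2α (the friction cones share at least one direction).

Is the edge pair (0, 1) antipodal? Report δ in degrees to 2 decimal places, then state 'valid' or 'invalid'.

α = atan 0.35 = 19.29°;  2α = 38.58°
edge 0: e_0 = (+0.99, +1.86);  n_0 = (+0.8827, -0.4698)
edge 1: e_1 = (-1.62, +2.13);  n_1 = (+0.7959, +0.6054)
∠(n_0, n_1) = 65.28°
δ = |180° − 65.28°| = 114.72°
114.72° > 2α = 38.58°  →  invalid

δ = 114.72°, invalid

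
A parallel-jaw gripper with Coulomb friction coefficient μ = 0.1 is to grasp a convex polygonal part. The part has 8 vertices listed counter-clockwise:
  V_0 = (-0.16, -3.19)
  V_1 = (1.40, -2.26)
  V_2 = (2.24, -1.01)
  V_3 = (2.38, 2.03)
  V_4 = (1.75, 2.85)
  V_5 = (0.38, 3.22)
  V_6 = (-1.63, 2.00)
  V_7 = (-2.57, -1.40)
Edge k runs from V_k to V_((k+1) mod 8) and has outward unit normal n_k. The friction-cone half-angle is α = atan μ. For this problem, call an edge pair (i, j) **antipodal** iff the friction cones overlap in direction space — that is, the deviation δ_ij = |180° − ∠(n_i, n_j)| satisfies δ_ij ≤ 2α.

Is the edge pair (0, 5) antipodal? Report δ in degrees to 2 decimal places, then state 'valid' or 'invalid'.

δ = 0.45°, valid

α = atan 0.1 = 5.71°;  2α = 11.42°
edge 0: e_0 = (+1.56, +0.93);  n_0 = (+0.5121, -0.8589)
edge 5: e_5 = (-2.01, -1.22);  n_5 = (-0.5189, +0.8549)
∠(n_0, n_5) = 179.55°
δ = |180° − 179.55°| = 0.45°
0.45° ≤ 2α = 11.42°  →  valid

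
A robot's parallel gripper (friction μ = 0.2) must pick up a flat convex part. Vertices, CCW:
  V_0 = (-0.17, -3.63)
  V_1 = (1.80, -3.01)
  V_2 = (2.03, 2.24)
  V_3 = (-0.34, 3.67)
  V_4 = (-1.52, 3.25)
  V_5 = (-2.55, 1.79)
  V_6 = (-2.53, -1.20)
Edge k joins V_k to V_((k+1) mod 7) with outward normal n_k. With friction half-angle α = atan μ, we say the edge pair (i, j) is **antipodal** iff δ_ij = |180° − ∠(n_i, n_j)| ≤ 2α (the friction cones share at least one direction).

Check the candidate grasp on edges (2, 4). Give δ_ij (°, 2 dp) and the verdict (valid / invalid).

α = atan 0.2 = 11.31°;  2α = 22.62°
edge 2: e_2 = (-2.37, +1.43);  n_2 = (+0.5166, +0.8562)
edge 4: e_4 = (-1.03, -1.46);  n_4 = (-0.8171, +0.5765)
∠(n_2, n_4) = 85.90°
δ = |180° − 85.90°| = 94.10°
94.10° > 2α = 22.62°  →  invalid

δ = 94.10°, invalid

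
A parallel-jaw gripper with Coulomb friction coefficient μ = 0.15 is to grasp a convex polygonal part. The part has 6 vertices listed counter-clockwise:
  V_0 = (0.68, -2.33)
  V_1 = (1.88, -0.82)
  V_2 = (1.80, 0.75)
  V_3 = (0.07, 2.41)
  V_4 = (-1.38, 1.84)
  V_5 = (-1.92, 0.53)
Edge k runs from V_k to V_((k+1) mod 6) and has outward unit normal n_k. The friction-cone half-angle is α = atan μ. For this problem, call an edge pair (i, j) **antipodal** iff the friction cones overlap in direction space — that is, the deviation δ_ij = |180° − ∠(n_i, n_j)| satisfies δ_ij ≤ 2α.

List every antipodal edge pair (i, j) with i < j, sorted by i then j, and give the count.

count = 2; pairs: (0,4), (2,5)

α = atan 0.15 = 8.53°;  2α = 17.06°
n_0 = (+0.7829, -0.6222)
n_1 = (+0.9987, +0.0509)
n_2 = (+0.6924, +0.7216)
n_3 = (-0.3659, +0.9307)
n_4 = (-0.9245, +0.3811)
n_5 = (-0.7399, -0.6727)
  (0,1): δ = 138.61°  ·
  (0,2): δ = 95.34°  ·
  (0,3): δ = 30.07°  ·
  (0,4): δ = 16.07°  ✓
  (0,5): δ = 80.75°  ·
  (1,2): δ = 136.73°  ·
  (1,3): δ = 71.46°  ·
  (1,4): δ = 25.32°  ·
  (1,5): δ = 39.36°  ·
  (2,3): δ = 114.72°  ·
  (2,4): δ = 68.59°  ·
  (2,5): δ = 3.91°  ✓
  (3,4): δ = 133.86°  ·
  (3,5): δ = 69.19°  ·
  (4,5): δ = 115.32°  ·
antipodal pairs: 2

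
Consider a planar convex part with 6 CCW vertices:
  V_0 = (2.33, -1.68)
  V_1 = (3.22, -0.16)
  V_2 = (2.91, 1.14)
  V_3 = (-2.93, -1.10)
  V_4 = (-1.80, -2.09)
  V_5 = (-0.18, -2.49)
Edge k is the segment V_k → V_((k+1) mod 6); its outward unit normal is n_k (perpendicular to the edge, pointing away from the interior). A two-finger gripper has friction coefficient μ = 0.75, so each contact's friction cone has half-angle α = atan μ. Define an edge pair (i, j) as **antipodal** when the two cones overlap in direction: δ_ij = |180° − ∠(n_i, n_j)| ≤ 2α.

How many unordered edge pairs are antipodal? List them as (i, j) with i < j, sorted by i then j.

count = 6; pairs: (0,2), (1,3), (1,4), (2,3), (2,4), (2,5)

α = atan 0.75 = 36.87°;  2α = 73.74°
n_0 = (+0.8630, -0.5053)
n_1 = (+0.9727, +0.2320)
n_2 = (-0.3581, +0.9337)
n_3 = (-0.6590, -0.7522)
n_4 = (-0.2397, -0.9708)
n_5 = (+0.3071, -0.9517)
  (0,1): δ = 136.24°  ·
  (0,2): δ = 38.67°  ✓
  (0,3): δ = 79.13°  ·
  (0,4): δ = 106.48°  ·
  (0,5): δ = 138.24°  ·
  (1,2): δ = 82.43°  ·
  (1,3): δ = 35.37°  ✓
  (1,4): δ = 62.72°  ✓
  (1,5): δ = 94.47°  ·
  (2,3): δ = 62.21°  ✓
  (2,4): δ = 34.85°  ✓
  (2,5): δ = 3.10°  ✓
  (3,4): δ = 152.65°  ·
  (3,5): δ = 120.89°  ·
  (4,5): δ = 148.24°  ·
antipodal pairs: 6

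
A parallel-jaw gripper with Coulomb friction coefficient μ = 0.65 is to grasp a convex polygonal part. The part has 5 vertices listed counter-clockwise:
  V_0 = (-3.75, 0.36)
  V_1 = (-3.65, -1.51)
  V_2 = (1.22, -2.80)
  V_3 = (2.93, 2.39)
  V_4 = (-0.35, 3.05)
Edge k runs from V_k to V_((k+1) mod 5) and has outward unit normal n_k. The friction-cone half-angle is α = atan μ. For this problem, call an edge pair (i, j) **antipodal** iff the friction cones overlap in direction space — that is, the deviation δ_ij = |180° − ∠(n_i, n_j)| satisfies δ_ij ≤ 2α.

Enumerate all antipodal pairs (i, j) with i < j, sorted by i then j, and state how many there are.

count = 4; pairs: (0,2), (1,3), (1,4), (2,4)

α = atan 0.65 = 33.02°;  2α = 66.05°
n_0 = (-0.9986, -0.0534)
n_1 = (-0.2561, -0.9667)
n_2 = (+0.9498, -0.3129)
n_3 = (+0.1973, +0.9804)
n_4 = (-0.6205, +0.7842)
  (0,1): δ = 107.90°  ·
  (0,2): δ = 21.30°  ✓
  (0,3): δ = 75.56°  ·
  (0,4): δ = 125.29°  ·
  (1,2): δ = 93.40°  ·
  (1,3): δ = 3.46°  ✓
  (1,4): δ = 53.19°  ✓
  (2,3): δ = 83.14°  ·
  (2,4): δ = 33.41°  ✓
  (3,4): δ = 130.27°  ·
antipodal pairs: 4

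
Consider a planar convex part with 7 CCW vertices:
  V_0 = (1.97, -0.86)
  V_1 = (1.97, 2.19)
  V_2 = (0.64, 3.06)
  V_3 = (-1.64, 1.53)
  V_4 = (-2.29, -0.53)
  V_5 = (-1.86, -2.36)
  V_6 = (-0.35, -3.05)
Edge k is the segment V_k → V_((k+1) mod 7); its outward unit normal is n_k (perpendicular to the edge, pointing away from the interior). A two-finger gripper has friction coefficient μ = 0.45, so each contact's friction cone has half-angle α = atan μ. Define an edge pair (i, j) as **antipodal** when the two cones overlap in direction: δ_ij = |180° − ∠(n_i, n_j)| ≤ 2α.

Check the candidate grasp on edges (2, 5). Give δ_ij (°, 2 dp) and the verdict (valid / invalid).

δ = 58.42°, invalid

α = atan 0.45 = 24.23°;  2α = 48.46°
edge 2: e_2 = (-2.28, -1.53);  n_2 = (-0.5572, +0.8304)
edge 5: e_5 = (+1.51, -0.69);  n_5 = (-0.4156, -0.9095)
∠(n_2, n_5) = 121.58°
δ = |180° − 121.58°| = 58.42°
58.42° > 2α = 48.46°  →  invalid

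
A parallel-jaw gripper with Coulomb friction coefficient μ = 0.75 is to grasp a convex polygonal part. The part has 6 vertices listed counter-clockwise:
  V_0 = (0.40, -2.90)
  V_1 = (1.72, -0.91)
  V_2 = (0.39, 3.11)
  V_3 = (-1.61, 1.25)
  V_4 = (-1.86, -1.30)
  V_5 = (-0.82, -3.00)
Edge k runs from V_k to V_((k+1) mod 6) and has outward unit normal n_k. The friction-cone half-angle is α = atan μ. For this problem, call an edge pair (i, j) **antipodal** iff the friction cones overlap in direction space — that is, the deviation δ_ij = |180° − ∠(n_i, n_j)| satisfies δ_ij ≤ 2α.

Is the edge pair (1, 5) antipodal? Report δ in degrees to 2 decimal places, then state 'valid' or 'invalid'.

α = atan 0.75 = 36.87°;  2α = 73.74°
edge 1: e_1 = (-1.33, +4.02);  n_1 = (+0.9494, +0.3141)
edge 5: e_5 = (+1.22, +0.10);  n_5 = (+0.0817, -0.9967)
∠(n_1, n_5) = 103.62°
δ = |180° − 103.62°| = 76.38°
76.38° > 2α = 73.74°  →  invalid

δ = 76.38°, invalid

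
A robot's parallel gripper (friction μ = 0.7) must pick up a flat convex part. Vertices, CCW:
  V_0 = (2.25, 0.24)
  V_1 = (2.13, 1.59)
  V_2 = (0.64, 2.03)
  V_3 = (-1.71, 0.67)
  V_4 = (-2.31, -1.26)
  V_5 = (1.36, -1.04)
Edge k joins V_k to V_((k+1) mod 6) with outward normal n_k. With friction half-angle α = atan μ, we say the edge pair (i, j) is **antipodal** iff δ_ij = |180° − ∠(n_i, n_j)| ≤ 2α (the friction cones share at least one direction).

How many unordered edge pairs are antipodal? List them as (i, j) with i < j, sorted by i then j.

count = 7; pairs: (0,2), (0,3), (1,4), (2,4), (2,5), (3,4), (3,5)

α = atan 0.7 = 34.99°;  2α = 69.98°
n_0 = (+0.9961, +0.0885)
n_1 = (+0.2832, +0.9591)
n_2 = (-0.5009, +0.8655)
n_3 = (-0.9549, +0.2969)
n_4 = (+0.0598, -0.9982)
n_5 = (+0.8210, -0.5709)
  (0,1): δ = 111.53°  ·
  (0,2): δ = 65.02°  ✓
  (0,3): δ = 22.35°  ✓
  (0,4): δ = 88.35°  ·
  (0,5): δ = 140.11°  ·
  (1,2): δ = 133.49°  ·
  (1,3): δ = 90.82°  ·
  (1,4): δ = 19.88°  ✓
  (1,5): δ = 71.64°  ·
  (2,3): δ = 137.33°  ·
  (2,4): δ = 26.63°  ✓
  (2,5): δ = 25.13°  ✓
  (3,4): δ = 69.30°  ✓
  (3,5): δ = 17.54°  ✓
  (4,5): δ = 128.24°  ·
antipodal pairs: 7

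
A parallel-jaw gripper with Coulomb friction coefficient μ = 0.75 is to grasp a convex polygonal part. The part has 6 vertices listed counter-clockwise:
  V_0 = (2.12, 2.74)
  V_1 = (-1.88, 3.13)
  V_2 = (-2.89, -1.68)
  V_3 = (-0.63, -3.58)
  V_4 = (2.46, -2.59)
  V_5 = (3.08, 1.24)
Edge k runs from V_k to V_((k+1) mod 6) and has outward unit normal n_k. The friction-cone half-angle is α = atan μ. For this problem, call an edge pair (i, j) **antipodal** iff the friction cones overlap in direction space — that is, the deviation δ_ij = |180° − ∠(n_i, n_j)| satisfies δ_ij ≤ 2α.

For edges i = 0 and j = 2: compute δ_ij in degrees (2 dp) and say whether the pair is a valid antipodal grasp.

α = atan 0.75 = 36.87°;  2α = 73.74°
edge 0: e_0 = (-4.00, +0.39);  n_0 = (+0.0970, +0.9953)
edge 2: e_2 = (+2.26, -1.90);  n_2 = (-0.6435, -0.7654)
∠(n_0, n_2) = 145.51°
δ = |180° − 145.51°| = 34.49°
34.49° ≤ 2α = 73.74°  →  valid

δ = 34.49°, valid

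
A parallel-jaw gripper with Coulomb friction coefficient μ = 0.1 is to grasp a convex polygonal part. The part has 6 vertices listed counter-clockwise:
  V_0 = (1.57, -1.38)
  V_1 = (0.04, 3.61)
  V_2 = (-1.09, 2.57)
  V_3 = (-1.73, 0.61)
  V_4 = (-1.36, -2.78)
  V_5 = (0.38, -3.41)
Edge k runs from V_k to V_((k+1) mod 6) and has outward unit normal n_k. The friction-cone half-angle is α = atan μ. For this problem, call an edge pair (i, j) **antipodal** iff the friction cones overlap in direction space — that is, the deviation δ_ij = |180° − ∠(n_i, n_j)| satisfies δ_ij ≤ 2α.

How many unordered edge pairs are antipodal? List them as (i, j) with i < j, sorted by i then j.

count = 1; pairs: (0,3)

α = atan 0.1 = 5.71°;  2α = 11.42°
n_0 = (+0.9561, +0.2931)
n_1 = (-0.6772, +0.7358)
n_2 = (-0.9506, +0.3104)
n_3 = (-0.9941, -0.1085)
n_4 = (-0.3404, -0.9403)
n_5 = (+0.8627, -0.5057)
  (0,1): δ = 64.42°  ·
  (0,2): δ = 35.13°  ·
  (0,3): δ = 10.82°  ✓
  (0,4): δ = 53.05°  ·
  (0,5): δ = 132.57°  ·
  (1,2): δ = 150.71°  ·
  (1,3): δ = 126.40°  ·
  (1,4): δ = 62.53°  ·
  (1,5): δ = 17.00°  ·
  (2,3): δ = 155.69°  ·
  (2,4): δ = 91.82°  ·
  (2,5): δ = 12.30°  ·
  (3,4): δ = 116.13°  ·
  (3,5): δ = 36.61°  ·
  (4,5): δ = 100.48°  ·
antipodal pairs: 1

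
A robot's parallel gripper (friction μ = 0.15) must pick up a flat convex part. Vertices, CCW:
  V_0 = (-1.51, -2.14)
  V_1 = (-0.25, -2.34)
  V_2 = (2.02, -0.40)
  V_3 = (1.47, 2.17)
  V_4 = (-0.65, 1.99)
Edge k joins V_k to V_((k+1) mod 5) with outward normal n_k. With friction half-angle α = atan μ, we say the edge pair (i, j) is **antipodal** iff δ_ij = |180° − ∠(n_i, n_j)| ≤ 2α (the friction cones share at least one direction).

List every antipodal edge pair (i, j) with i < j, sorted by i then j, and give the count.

count = 1; pairs: (0,3)

α = atan 0.15 = 8.53°;  2α = 17.06°
n_0 = (-0.1568, -0.9876)
n_1 = (+0.6497, -0.7602)
n_2 = (+0.9779, +0.2093)
n_3 = (-0.0846, +0.9964)
n_4 = (-0.9790, +0.2039)
  (0,1): δ = 130.46°  ·
  (0,2): δ = 68.90°  ·
  (0,3): δ = 13.87°  ✓
  (0,4): δ = 87.26°  ·
  (1,2): δ = 118.44°  ·
  (1,3): δ = 35.66°  ·
  (1,4): δ = 37.72°  ·
  (2,3): δ = 97.23°  ·
  (2,4): δ = 23.84°  ·
  (3,4): δ = 106.62°  ·
antipodal pairs: 1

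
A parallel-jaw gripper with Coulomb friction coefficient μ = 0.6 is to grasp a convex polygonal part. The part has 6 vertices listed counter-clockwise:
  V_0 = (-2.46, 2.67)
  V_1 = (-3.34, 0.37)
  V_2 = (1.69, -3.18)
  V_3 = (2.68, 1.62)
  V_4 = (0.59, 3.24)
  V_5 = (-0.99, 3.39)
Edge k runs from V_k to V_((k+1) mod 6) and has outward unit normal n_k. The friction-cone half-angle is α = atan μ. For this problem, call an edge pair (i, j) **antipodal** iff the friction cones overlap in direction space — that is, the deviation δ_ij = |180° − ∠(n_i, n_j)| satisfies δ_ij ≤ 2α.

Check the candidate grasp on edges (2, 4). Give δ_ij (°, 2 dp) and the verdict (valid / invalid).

α = atan 0.6 = 30.96°;  2α = 61.93°
edge 2: e_2 = (+0.99, +4.80);  n_2 = (+0.9794, -0.2020)
edge 4: e_4 = (-1.58, +0.15);  n_4 = (+0.0945, +0.9955)
∠(n_2, n_4) = 96.23°
δ = |180° − 96.23°| = 83.77°
83.77° > 2α = 61.93°  →  invalid

δ = 83.77°, invalid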